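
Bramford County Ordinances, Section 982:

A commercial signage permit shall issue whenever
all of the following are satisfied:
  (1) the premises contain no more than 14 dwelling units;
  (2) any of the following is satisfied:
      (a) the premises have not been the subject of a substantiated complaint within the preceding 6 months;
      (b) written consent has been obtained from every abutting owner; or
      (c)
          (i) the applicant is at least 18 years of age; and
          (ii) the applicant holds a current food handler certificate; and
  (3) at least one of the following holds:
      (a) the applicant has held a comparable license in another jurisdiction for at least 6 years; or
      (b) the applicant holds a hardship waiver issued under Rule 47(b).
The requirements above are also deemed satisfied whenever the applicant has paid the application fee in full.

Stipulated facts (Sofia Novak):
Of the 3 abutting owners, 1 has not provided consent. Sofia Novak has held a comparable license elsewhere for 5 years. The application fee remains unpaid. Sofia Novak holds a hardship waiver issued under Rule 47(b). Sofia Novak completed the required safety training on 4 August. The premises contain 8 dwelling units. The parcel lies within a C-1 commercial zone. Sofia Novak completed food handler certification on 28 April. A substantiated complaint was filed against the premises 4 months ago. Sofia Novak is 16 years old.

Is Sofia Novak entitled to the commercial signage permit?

(1) ≤ 14 units — satisfied.
(a) no complaint in 6 mo. — not met.
(b) all abutters consent — fails.
(i) age ≥ 18 — not met.
(ii) food handler cert. — satisfied.
(c): F AND T → false.
(2) = F OR F OR F = false.
(a) prior license ≥ 6 yr — not met.
(b) hardship waiver — satisfied.
(3): F OR T → true.
Overall: T AND F AND T → false.
Exception (fee paid) — not satisfied.
Result: main false OR exception false → false.

No — denied.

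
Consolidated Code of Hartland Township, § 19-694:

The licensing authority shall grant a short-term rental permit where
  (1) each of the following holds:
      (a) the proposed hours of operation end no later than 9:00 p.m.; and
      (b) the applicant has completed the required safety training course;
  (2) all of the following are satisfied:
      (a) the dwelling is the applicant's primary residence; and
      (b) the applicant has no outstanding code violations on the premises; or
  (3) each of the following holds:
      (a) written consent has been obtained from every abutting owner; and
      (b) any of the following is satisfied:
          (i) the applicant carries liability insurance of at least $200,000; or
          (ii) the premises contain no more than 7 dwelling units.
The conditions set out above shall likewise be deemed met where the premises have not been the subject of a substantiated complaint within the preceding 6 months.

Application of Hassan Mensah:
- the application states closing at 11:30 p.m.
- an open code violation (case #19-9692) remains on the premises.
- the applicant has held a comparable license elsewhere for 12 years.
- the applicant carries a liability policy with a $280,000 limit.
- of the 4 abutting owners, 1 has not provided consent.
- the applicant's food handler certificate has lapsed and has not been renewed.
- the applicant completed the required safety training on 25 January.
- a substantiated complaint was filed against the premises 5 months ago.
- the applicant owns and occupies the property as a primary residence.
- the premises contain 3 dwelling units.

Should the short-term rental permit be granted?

No — denied.

(a) closes by 9 p.m. — fails.
(b) safety training — met.
(1): F AND T → false.
(a) primary residence — satisfied.
(b) no code violations — fails.
So (2) is not satisfied (T AND F).
(a) all abutters consent — fails.
(i) insurance ≥ $200,000 — met.
(ii) ≤ 7 units — holds.
(b): T OR T → true.
(3): F AND T → false.
So Overall is not satisfied (F OR F OR F).
Exception (no complaint in 6 mo.) — not satisfied.
Result: main false OR exception false → false.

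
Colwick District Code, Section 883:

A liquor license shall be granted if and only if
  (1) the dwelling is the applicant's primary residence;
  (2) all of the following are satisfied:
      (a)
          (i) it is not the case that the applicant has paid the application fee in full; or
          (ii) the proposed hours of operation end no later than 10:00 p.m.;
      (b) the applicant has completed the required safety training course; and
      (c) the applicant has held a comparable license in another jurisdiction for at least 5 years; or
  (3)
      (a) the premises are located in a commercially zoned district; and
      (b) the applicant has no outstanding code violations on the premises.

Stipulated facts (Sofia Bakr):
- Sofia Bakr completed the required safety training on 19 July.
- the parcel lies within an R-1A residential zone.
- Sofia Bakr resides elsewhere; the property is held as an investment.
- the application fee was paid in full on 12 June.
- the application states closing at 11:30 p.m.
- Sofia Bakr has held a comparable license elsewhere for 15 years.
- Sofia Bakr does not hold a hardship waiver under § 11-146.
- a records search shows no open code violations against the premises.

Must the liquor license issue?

(1) primary residence — not satisfied.
(i) not (fee paid) — not satisfied.
(ii) closes by 10 p.m. — not met.
So (a) is not satisfied (F OR F).
(b) safety training — satisfied.
(c) prior license ≥ 5 yr — satisfied.
(2) = F AND T AND T = false.
(a) commercially zoned — not met.
(b) no code violations — met.
(3): F AND T → false.
Overall: F OR F OR F → false.

No — denied.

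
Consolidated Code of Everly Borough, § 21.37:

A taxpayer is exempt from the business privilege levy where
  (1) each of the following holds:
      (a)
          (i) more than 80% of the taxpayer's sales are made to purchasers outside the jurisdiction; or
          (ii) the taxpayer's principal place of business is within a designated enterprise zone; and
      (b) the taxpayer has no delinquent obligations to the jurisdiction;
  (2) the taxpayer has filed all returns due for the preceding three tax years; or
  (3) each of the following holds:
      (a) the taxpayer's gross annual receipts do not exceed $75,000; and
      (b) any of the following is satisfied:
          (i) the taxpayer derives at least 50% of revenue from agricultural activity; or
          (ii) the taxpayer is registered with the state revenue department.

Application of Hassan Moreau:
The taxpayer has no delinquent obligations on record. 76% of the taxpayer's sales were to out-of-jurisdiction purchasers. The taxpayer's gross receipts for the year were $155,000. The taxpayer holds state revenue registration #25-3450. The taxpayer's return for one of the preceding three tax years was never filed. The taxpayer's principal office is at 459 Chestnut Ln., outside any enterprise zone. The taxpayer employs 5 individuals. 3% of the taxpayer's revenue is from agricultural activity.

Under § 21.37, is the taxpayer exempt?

No — not exempt.

(i) >80% out-of-jur. sales — not satisfied.
(ii) in enterprise zone — fails.
(a): F OR F → false.
(b) no delinquency — satisfied.
(1) = F AND T = false.
(2) returns current — not met.
(a) receipts ≤ $75,000 — fails.
(i) ≥50% agricultural — not met.
(ii) state-registered — met.
So (b) is satisfied (F OR T).
(3) = F AND T = false.
Overall = F OR F OR F = false.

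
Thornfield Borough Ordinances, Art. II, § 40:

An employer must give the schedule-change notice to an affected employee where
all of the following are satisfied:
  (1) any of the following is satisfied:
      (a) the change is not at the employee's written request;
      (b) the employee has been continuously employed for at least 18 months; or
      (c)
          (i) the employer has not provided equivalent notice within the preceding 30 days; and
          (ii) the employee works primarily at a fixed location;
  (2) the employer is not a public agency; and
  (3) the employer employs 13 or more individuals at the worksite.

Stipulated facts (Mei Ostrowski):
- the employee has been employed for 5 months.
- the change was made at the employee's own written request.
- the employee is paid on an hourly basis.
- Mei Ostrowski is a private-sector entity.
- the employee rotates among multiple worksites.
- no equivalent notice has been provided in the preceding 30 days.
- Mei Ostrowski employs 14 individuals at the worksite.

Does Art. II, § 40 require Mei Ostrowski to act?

No — not required.

(a) not employee-requested — fails.
(b) tenure ≥ 18 mo. — not met.
(i) no recent notice — met.
(ii) fixed location — not met.
(c): T AND F → false.
(1): F OR F OR F → false.
(2) not (public agency) — met.
(3) ≥ 13 at site — holds.
Overall: F AND T AND T → false.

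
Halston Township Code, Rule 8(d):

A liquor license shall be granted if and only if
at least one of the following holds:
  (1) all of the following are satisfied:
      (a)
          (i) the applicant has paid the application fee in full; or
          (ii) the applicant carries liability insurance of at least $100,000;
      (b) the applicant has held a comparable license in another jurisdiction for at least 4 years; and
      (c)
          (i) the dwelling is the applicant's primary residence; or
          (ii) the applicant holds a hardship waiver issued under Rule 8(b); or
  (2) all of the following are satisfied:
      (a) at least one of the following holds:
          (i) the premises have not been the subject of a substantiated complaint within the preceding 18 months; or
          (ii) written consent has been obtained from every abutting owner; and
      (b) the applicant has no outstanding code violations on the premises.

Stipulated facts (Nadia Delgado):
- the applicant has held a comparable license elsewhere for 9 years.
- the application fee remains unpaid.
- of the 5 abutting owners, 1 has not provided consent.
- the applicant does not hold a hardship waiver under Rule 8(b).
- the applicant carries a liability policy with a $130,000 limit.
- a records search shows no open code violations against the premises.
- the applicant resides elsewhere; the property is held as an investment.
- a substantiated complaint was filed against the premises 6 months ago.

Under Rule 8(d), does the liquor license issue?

No — denied.

(i) fee paid — fails.
(ii) insurance ≥ $100,000 — satisfied.
(a): F OR T → true.
(b) prior license ≥ 4 yr — met.
(i) primary residence — not satisfied.
(ii) hardship waiver — not satisfied.
(c): F OR F → false.
So (1) is not satisfied (T AND T AND F).
(i) no complaint in 18 mo. — fails.
(ii) all abutters consent — not satisfied.
(a): F OR F → false.
(b) no code violations — holds.
So (2) is not satisfied (F AND T).
Overall: F OR F → false.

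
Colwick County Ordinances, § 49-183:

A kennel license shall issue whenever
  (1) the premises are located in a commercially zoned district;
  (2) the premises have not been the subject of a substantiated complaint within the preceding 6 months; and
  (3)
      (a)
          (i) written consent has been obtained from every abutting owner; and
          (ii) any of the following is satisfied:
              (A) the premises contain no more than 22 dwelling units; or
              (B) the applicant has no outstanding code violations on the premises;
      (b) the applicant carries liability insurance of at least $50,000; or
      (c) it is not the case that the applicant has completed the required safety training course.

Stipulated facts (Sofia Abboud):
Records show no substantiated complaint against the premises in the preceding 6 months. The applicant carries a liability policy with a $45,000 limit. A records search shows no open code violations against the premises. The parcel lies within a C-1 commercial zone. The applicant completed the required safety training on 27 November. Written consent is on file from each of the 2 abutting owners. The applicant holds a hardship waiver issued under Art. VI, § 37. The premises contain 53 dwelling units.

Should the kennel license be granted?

Yes — granted.

(1) commercially zoned — satisfied.
(2) no complaint in 6 mo. — holds.
(i) all abutters consent — satisfied.
(A) ≤ 22 units — not satisfied.
(B) no code violations — holds.
(ii) = F OR T = true.
(a): T AND T → true.
(b) insurance ≥ $50,000 — fails.
(c) not (safety training) — not met.
(3): T OR F OR F → true.
Overall: T AND T AND T → true.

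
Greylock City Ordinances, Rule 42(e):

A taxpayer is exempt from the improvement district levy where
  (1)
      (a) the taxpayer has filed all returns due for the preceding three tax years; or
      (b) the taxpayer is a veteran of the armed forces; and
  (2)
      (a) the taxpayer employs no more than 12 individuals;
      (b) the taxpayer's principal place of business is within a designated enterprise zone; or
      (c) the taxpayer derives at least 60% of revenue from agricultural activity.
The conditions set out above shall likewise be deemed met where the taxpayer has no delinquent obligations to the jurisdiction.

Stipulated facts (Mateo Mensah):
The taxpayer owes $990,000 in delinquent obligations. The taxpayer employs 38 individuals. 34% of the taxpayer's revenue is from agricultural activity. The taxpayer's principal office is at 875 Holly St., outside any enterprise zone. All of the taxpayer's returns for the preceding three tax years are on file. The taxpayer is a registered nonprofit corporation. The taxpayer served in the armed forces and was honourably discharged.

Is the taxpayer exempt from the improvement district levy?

(a) returns current — holds.
(b) veteran — met.
(1): T OR T → true.
(a) ≤ 12 employees — fails.
(b) in enterprise zone — not satisfied.
(c) ≥60% agricultural — not satisfied.
So (2) is not satisfied (F OR F OR F).
So Overall is not satisfied (T AND F).
Exception (no delinquency) — not satisfied.
Result: main false OR exception false → false.

No — not exempt.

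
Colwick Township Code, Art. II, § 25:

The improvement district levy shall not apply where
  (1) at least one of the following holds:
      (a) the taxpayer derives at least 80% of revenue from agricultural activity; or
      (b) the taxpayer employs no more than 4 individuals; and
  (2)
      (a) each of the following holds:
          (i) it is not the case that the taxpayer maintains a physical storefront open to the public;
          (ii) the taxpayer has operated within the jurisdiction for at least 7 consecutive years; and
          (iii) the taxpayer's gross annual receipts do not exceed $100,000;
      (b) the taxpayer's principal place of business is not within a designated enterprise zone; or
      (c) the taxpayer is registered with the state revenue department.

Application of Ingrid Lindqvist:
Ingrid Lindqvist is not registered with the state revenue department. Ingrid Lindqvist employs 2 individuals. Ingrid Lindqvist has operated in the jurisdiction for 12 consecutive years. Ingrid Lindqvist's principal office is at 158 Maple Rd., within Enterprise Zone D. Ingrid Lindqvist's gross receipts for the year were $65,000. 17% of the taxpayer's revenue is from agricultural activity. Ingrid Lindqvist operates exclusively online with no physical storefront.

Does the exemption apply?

(a) ≥80% agricultural — fails.
(b) ≤ 4 employees — satisfied.
So (1) is satisfied (F OR T).
(i) not (has storefront) — satisfied.
(ii) ≥ 7 yrs in jurisdiction — holds.
(iii) receipts ≤ $100,000 — holds.
(a) = T AND T AND T = true.
(b) not (in enterprise zone) — not satisfied.
(c) state-registered — fails.
(2): T OR F OR F → true.
Overall = T AND T = true.

Yes — exempt.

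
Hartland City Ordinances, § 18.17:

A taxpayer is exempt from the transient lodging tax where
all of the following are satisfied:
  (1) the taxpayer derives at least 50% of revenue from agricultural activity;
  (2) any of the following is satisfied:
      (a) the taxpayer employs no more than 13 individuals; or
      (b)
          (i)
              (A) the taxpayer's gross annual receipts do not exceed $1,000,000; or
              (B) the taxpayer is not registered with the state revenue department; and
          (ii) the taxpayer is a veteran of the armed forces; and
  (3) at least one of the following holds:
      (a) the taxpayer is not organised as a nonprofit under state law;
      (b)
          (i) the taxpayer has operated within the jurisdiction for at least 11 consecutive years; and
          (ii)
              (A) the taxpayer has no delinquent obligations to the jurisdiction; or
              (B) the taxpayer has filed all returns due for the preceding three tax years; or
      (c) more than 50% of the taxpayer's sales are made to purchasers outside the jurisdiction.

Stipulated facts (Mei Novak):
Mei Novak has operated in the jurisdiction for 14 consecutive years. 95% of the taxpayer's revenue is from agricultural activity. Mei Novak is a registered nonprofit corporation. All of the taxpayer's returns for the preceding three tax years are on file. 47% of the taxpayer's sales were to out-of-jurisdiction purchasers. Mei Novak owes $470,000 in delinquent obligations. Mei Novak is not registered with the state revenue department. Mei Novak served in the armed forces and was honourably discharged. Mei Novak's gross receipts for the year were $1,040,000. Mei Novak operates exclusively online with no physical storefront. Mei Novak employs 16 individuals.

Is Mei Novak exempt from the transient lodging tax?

Yes — exempt.

(1) ≥50% agricultural — satisfied.
(a) ≤ 13 employees — not met.
(A) receipts ≤ $1,000,000 — not met.
(B) not (state-registered) — holds.
(i): F OR T → true.
(ii) veteran — satisfied.
(b): T AND T → true.
(2): F OR T → true.
(a) not (nonprofit) — fails.
(i) ≥ 11 yrs in jurisdiction — holds.
(A) no delinquency — fails.
(B) returns current — met.
(ii) = F OR T = true.
(b) = T AND T = true.
(c) >50% out-of-jur. sales — fails.
(3) = F OR T OR F = true.
Overall = T AND T AND T = true.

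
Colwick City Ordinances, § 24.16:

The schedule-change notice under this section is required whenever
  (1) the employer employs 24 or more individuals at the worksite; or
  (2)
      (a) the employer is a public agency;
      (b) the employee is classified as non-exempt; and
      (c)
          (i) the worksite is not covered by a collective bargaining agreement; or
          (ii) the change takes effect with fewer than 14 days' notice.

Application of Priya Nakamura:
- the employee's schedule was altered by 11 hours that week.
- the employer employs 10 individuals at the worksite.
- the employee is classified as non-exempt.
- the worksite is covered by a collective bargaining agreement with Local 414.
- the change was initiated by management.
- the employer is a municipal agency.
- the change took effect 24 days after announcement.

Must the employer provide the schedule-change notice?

No — not required.

(1) ≥ 24 at site — not met.
(a) public agency — met.
(b) non-exempt — met.
(i) no CBA — not satisfied.
(ii) < 14 days' notice — fails.
So (c) is not satisfied (F OR F).
So (2) is not satisfied (T AND T AND F).
Overall = F OR F = false.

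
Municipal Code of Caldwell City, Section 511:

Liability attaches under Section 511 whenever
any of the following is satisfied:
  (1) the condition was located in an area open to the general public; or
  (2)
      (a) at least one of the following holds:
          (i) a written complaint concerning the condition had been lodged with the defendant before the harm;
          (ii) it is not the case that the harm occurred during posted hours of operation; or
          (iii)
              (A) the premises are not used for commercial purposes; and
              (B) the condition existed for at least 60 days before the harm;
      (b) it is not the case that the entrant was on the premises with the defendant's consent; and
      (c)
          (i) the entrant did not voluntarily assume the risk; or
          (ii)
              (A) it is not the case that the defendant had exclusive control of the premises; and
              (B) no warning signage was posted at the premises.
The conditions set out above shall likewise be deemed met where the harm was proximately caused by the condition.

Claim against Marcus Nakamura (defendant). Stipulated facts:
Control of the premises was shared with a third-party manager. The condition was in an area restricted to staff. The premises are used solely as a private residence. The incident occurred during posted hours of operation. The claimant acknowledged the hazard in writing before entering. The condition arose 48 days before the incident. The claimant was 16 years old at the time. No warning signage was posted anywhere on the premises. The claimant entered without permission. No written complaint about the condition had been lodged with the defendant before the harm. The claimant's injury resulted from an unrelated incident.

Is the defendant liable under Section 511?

(1) public area — fails.
(i) complaint lodged — fails.
(ii) not (during posted hours) — not satisfied.
(A) not (commercial use) — met.
(B) condition ≥60 days old — fails.
So (iii) is not satisfied (T AND F).
(a): F OR F OR F → false.
(b) not (consent to enter) — satisfied.
(i) no assumed risk — not satisfied.
(A) not (exclusive control) — holds.
(B) no signage posted — holds.
(ii) = T AND T = true.
(c): F OR T → true.
(2) = F AND T AND T = false.
Overall: F OR F → false.
Exception (proximate cause) — not satisfied.
Result: main false OR exception false → false.

No — not liable.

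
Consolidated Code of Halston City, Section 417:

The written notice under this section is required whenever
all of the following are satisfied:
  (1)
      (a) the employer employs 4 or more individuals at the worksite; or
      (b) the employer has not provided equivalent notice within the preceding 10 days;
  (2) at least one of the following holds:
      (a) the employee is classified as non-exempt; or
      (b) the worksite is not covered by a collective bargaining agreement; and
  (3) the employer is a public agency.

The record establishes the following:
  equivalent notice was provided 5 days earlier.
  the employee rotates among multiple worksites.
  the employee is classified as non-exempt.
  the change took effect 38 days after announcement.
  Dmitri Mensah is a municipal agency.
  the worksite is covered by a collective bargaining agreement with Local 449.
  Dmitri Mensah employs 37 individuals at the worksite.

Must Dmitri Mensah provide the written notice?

(a) ≥ 4 at site — holds.
(b) no recent notice — fails.
(1): T OR F → true.
(a) non-exempt — holds.
(b) no CBA — not met.
(2): T OR F → true.
(3) public agency — holds.
So Overall is satisfied (T AND T AND T).

Yes — required.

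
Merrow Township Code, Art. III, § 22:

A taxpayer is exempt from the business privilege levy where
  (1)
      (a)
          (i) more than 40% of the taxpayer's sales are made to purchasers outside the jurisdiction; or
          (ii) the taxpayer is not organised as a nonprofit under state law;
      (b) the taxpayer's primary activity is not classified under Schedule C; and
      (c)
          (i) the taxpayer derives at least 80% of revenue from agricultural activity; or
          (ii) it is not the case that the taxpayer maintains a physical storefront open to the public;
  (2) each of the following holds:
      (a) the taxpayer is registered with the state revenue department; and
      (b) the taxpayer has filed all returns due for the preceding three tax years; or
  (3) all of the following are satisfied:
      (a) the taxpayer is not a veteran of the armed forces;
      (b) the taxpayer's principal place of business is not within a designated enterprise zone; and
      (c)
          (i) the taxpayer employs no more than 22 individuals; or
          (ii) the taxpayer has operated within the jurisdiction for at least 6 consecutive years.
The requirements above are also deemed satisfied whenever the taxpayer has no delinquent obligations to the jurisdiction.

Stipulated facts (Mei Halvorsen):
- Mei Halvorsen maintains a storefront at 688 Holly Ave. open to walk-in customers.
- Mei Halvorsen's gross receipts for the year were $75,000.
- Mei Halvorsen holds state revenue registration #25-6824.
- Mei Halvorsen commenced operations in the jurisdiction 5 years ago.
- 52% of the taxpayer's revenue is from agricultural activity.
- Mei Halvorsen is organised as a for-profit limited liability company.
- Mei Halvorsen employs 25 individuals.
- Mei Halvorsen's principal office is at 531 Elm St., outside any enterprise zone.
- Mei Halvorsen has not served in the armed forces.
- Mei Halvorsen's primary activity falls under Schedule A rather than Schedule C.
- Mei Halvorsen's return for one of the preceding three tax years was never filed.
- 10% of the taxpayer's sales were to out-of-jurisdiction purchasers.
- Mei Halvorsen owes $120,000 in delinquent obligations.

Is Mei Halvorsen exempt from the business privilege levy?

No — not exempt.

(i) >40% out-of-jur. sales — not met.
(ii) not (nonprofit) — met.
So (a) is satisfied (F OR T).
(b) not (Schedule C activity) — met.
(i) ≥80% agricultural — fails.
(ii) not (has storefront) — not satisfied.
(c) = F OR F = false.
So (1) is not satisfied (T AND T AND F).
(a) state-registered — holds.
(b) returns current — not satisfied.
(2) = T AND F = false.
(a) not (veteran) — holds.
(b) not (in enterprise zone) — met.
(i) ≤ 22 employees — not satisfied.
(ii) ≥ 6 yrs in jurisdiction — not satisfied.
So (c) is not satisfied (F OR F).
(3) = T AND T AND F = false.
Overall = F OR F OR F = false.
Exception (no delinquency) — not satisfied.
Result: main false OR exception false → false.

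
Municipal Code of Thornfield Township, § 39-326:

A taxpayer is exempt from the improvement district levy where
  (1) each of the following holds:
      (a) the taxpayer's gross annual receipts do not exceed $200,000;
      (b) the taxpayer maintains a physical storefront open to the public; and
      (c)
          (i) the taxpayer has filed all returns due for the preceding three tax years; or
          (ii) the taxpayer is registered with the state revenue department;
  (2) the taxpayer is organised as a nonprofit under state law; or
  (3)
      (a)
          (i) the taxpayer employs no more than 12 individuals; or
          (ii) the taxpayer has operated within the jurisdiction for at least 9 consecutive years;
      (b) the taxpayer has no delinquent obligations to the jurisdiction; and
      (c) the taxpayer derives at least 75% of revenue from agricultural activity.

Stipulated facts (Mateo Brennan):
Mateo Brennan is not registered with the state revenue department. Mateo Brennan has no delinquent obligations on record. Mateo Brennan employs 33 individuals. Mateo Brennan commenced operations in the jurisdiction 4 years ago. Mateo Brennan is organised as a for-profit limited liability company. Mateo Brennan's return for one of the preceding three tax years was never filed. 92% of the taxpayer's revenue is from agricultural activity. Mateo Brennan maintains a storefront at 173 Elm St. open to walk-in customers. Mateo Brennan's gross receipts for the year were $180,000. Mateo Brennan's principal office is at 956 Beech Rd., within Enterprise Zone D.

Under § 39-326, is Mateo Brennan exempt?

(a) receipts ≤ $200,000 — holds.
(b) has storefront — satisfied.
(i) returns current — not satisfied.
(ii) state-registered — not met.
So (c) is not satisfied (F OR F).
(1) = T AND T AND F = false.
(2) nonprofit — fails.
(i) ≤ 12 employees — fails.
(ii) ≥ 9 yrs in jurisdiction — not satisfied.
(a): F OR F → false.
(b) no delinquency — met.
(c) ≥75% agricultural — satisfied.
So (3) is not satisfied (F AND T AND T).
Overall: F OR F OR F → false.

No — not exempt.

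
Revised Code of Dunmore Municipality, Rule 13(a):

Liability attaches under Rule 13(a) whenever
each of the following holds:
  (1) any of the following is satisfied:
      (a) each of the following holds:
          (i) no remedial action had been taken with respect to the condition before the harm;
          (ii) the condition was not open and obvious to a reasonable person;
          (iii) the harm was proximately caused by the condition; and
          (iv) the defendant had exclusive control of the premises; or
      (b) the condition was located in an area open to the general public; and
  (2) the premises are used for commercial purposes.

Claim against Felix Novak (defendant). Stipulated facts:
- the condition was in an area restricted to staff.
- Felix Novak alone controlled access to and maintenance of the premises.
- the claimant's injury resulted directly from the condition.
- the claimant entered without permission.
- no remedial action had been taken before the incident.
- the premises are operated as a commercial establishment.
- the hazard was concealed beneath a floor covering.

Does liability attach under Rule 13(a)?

Yes — liable.

(i) no remedial action — met.
(ii) not open/obvious — holds.
(iii) proximate cause — holds.
(iv) exclusive control — satisfied.
(a) = T AND T AND T AND T = true.
(b) public area — not met.
So (1) is satisfied (T OR F).
(2) commercial use — met.
Overall = T AND T = true.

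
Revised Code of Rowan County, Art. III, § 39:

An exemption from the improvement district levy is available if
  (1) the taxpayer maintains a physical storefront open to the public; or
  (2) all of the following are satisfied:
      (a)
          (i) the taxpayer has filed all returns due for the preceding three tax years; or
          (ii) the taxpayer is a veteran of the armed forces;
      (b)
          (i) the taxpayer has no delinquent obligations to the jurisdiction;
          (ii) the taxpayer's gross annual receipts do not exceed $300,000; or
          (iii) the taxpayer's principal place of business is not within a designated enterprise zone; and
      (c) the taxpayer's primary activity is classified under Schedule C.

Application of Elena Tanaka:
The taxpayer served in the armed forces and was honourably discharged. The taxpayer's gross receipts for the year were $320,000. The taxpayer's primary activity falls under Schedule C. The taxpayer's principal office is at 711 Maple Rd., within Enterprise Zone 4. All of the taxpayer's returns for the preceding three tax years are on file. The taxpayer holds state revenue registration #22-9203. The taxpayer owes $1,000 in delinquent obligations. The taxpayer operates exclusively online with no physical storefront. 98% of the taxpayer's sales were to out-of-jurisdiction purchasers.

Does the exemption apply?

No — not exempt.

(1) has storefront — not met.
(i) returns current — satisfied.
(ii) veteran — holds.
(a): T OR T → true.
(i) no delinquency — not met.
(ii) receipts ≤ $300,000 — not met.
(iii) not (in enterprise zone) — not satisfied.
(b) = F OR F OR F = false.
(c) Schedule C activity — satisfied.
(2): T AND F AND T → false.
Overall: F OR F → false.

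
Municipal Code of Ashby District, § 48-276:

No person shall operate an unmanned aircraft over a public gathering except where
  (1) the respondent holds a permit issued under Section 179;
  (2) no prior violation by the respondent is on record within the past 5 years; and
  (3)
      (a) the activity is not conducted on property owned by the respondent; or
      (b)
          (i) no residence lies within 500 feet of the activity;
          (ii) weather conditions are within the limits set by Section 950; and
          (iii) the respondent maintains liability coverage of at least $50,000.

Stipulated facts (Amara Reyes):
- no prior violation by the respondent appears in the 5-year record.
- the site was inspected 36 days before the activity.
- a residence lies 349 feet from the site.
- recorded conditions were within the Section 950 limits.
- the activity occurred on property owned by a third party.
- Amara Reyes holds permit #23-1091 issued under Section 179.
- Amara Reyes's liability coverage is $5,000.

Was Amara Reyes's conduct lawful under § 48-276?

(1) holds permit — satisfied.
(2) no prior violation — satisfied.
(a) not (own property) — satisfied.
(i) no residence in 500 ft — not satisfied.
(ii) weather ok — satisfied.
(iii) coverage ≥ $50,000 — not satisfied.
So (b) is not satisfied (F AND T AND F).
So (3) is satisfied (T OR F).
Overall = T AND T AND T = true.

Yes — lawful.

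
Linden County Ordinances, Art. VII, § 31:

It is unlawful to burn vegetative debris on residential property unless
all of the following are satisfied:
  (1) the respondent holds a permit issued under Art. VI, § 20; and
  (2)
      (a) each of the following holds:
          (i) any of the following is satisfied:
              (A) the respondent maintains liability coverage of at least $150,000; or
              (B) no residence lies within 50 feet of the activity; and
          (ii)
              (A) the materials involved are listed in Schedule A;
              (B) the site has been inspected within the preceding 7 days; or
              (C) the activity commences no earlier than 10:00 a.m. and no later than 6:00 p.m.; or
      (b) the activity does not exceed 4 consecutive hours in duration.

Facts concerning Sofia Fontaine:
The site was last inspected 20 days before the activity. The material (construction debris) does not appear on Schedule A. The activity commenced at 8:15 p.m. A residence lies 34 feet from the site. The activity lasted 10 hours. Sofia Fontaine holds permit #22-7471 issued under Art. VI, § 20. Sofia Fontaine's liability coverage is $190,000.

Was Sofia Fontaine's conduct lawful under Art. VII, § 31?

(1) holds permit — satisfied.
(A) coverage ≥ $150,000 — met.
(B) no residence in 50 ft — fails.
(i) = T OR F = true.
(A) Schedule A material — fails.
(B) site inspected — not satisfied.
(C) start within hours — not satisfied.
So (ii) is not satisfied (F OR F OR F).
(a) = T AND F = false.
(b) ≤ 4 hrs duration — fails.
(2) = F OR F = false.
Overall = T AND F = false.

No — unlawful.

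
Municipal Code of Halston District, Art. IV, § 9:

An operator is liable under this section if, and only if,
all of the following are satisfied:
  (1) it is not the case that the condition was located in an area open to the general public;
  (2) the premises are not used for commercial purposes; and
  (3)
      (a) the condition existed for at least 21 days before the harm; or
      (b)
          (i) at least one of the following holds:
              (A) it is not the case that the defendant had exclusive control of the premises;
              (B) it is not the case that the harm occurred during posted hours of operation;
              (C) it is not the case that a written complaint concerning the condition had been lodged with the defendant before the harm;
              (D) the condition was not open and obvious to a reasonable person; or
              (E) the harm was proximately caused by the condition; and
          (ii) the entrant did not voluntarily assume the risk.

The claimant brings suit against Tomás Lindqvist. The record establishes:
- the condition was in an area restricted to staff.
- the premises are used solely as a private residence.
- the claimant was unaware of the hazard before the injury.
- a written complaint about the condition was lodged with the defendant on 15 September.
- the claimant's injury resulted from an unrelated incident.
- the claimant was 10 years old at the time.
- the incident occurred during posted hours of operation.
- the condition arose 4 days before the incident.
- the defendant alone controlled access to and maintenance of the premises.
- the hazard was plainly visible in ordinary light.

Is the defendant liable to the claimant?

No — not liable.

(1) not (public area) — holds.
(2) not (commercial use) — satisfied.
(a) condition ≥21 days old — not satisfied.
(A) not (exclusive control) — not met.
(B) not (during posted hours) — not satisfied.
(C) not (complaint lodged) — not satisfied.
(D) not open/obvious — not satisfied.
(E) proximate cause — not met.
(i) = F OR F OR F OR F OR F = false.
(ii) no assumed risk — satisfied.
(b) = F AND T = false.
(3) = F OR F = false.
Overall = T AND T AND F = false.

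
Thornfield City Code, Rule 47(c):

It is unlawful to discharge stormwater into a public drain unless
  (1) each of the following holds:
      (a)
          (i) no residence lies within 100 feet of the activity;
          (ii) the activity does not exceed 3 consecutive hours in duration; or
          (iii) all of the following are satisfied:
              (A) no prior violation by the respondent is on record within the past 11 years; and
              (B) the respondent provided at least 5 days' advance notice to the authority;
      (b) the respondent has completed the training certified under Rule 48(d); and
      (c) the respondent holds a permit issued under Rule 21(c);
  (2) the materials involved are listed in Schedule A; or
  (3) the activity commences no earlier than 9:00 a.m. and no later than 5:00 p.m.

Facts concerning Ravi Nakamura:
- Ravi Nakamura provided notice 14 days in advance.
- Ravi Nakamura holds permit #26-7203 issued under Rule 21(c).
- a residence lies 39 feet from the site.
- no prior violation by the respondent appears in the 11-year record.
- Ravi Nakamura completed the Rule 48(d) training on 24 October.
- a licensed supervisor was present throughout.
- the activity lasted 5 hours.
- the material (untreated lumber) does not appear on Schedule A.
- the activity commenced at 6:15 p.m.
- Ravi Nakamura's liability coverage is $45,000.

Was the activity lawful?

Yes — lawful.

(i) no residence in 100 ft — not met.
(ii) ≤ 3 hrs duration — not satisfied.
(A) no prior violation — satisfied.
(B) ≥5 days' notice — holds.
(iii): T AND T → true.
(a) = F OR F OR T = true.
(b) training certified — met.
(c) holds permit — satisfied.
(1) = T AND T AND T = true.
(2) Schedule A material — fails.
(3) start within hours — not satisfied.
Overall = T OR F OR F = true.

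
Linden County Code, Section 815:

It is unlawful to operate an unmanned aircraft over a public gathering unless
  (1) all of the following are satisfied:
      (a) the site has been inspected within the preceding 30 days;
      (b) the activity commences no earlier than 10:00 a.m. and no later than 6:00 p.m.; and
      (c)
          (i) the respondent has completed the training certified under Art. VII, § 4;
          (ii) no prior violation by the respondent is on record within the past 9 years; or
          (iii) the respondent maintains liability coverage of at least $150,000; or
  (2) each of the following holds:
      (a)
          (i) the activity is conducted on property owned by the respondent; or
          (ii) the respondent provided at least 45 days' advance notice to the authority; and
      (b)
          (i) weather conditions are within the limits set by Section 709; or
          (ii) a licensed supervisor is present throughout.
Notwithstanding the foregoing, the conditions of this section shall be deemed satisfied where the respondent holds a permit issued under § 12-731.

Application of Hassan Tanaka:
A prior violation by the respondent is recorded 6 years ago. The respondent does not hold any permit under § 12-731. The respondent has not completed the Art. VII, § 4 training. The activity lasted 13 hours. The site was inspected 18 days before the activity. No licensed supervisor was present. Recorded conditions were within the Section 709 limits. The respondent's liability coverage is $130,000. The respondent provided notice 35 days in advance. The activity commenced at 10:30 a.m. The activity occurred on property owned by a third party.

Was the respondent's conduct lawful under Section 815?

(a) site inspected — holds.
(b) start within hours — satisfied.
(i) training certified — fails.
(ii) no prior violation — not met.
(iii) coverage ≥ $150,000 — not met.
(c): F OR F OR F → false.
So (1) is not satisfied (T AND T AND F).
(i) own property — not satisfied.
(ii) ≥45 days' notice — fails.
(a): F OR F → false.
(i) weather ok — met.
(ii) supervisor present — not satisfied.
(b) = T OR F = true.
(2) = F AND T = false.
Overall = F OR F = false.
Exception (holds permit) — not satisfied.
Result: main false OR exception false → false.

No — unlawful.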